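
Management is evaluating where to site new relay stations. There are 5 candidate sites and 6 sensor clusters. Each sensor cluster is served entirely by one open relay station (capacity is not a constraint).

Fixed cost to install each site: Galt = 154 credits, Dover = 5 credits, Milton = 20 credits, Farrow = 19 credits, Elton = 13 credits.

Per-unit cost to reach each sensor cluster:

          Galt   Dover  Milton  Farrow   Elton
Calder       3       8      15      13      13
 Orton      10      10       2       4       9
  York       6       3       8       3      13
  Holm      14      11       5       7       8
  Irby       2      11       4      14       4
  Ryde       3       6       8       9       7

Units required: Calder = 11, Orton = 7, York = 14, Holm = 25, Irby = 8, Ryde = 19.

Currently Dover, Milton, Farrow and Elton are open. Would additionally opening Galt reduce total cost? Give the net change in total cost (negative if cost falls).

No — net change +26 (cost rises by 26).

Current service cost with {Dover, Milton, Farrow, Elton}: 415.
Adding Galt: each sensor cluster re-picks its cheapest; new service cost 287, saving 128.
Extra fixed cost: 154. Net change = 154 − 128 = 26.
(Totals: 472 → 498.)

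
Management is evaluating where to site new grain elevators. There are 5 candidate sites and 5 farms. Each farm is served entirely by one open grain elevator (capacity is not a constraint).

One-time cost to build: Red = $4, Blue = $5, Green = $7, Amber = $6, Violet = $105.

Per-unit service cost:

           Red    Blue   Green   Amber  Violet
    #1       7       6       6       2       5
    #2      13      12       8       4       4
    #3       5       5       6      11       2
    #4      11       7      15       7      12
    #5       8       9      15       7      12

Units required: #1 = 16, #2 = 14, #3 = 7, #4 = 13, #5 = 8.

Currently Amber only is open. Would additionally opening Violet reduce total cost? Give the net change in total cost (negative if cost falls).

Current service cost with {Amber}: 312.
Adding Violet: each farm re-picks its cheapest; new service cost 249, saving 63.
Extra fixed cost: 105. Net change = 105 − 63 = 42.
(Totals: 318 → 360.)

No — net change +42 (cost rises by 42).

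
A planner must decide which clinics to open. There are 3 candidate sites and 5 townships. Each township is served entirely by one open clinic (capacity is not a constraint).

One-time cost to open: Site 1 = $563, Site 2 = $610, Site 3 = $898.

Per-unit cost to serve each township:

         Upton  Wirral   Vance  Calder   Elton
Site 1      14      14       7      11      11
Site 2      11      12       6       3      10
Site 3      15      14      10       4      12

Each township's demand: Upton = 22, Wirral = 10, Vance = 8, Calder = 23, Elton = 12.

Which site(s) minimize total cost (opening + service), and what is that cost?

Open Site 2 only; minimum total cost 1209.

For any fixed open set, each township goes to its cheapest open site; total = fixed + service.
{Site 2}: Upton→Site 2 11·22=242, Wirral→Site 2 12·10=120, Vance→Site 2 6·8=48, Calder→Site 2 3·23=69, Elton→Site 2 10·12=120. Service 599; fixed 610; total 1209.
{Site 1}: service 889 + fixed 563 = 1452
{Site 3}: service 786 + fixed 898 = 1684
{Site 1, Site 2, Site 3}: service 599 + fixed 2071 = 2670
No other subset beats 1209.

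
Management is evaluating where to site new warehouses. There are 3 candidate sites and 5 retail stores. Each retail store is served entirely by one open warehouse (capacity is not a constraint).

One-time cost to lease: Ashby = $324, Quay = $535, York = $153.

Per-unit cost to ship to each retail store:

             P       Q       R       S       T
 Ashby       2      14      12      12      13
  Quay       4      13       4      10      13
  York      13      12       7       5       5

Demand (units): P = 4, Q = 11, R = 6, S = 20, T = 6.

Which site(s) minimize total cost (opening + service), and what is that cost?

Open York only; minimum total cost 509.

For any fixed open set, each retail store goes to its cheapest open site; total = fixed + service.
{York}: P→York 13·4=52, Q→York 12·11=132, R→York 7·6=42, S→York 5·20=100, T→York 5·6=30. Service 356; fixed 153; total 509.
{Ashby, York}: service 312 + fixed 477 = 789
{Ashby}: service 552 + fixed 324 = 876
{Ashby, Quay, York}: service 294 + fixed 1012 = 1306
No other subset beats 509.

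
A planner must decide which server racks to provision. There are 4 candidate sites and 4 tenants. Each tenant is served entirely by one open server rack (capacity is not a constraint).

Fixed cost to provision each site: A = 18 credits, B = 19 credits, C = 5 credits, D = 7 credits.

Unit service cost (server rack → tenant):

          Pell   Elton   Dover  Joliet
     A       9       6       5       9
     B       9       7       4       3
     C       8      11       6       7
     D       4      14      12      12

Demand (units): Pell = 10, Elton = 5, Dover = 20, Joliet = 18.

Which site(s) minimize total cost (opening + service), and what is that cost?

Open B and D; minimum total cost 235.

For any fixed open set, each tenant goes to its cheapest open site; total = fixed + service.
{B, D}: Pell→D 4·10=40, Elton→B 7·5=35, Dover→B 4·20=80, Joliet→B 3·18=54. Service 209; fixed 26; total 235.
{B, C, D}: service 209 + fixed 31 = 240
{A, B, D}: service 204 + fixed 44 = 248
{A, B, C, D}: service 204 + fixed 49 = 253
(All 15 nonempty subsets were checked; B and D is lowest.)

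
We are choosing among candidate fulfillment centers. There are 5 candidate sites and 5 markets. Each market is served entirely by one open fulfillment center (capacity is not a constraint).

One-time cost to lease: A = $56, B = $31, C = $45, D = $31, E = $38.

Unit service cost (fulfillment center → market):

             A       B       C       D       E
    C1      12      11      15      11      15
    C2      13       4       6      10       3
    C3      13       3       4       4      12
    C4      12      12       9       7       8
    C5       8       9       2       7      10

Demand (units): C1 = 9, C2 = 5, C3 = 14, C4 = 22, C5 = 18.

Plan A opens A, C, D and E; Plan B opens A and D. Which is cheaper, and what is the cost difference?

Plan A: {A, C, D, E}: C1→D 11·9=99, C2→E 3·5=15, C3→C 4·14=56, C4→D 7·22=154, C5→C 2·18=36. Service 360; fixed 170; total 530.
Plan B: {A, D}: C1→D 11·9=99, C2→D 10·5=50, C3→D 4·14=56, C4→D 7·22=154, C5→D 7·18=126. Service 485; fixed 87; total 572.
Difference: |530 − 572| = 42.

Plan A is cheaper by 42.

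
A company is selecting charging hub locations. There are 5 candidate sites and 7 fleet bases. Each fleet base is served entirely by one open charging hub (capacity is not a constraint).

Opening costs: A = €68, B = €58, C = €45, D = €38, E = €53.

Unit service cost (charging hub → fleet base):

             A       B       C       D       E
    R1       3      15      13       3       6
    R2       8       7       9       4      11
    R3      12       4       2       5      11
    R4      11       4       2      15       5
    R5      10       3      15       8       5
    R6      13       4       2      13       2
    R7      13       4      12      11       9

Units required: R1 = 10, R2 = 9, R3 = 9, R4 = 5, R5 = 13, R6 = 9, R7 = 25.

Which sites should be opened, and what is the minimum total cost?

For any fixed open set, each fleet base goes to its cheapest open site; total = fixed + service.
{B, C, D}: R1→D 3·10=30, R2→D 4·9=36, R3→C 2·9=18, R4→C 2·5=10, R5→B 3·13=39, R6→C 2·9=18, R7→B 4·25=100. Service 251; fixed 141; total 392.
{B, D}: service 297 + fixed 96 = 393
{B, D, E}: service 279 + fixed 149 = 428
{A, B, C, D, E}: service 251 + fixed 262 = 513
No other subset beats 392.

Open B, C and D; minimum total cost 392.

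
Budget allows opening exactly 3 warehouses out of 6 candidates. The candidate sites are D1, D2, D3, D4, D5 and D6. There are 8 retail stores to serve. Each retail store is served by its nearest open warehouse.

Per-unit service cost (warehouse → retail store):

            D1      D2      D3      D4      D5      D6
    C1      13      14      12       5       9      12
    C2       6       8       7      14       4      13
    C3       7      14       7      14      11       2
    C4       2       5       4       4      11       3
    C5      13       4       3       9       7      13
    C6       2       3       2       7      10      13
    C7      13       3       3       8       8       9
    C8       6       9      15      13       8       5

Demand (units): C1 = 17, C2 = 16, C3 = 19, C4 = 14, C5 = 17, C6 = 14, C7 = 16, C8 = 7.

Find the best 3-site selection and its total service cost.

With exactly 3 open, each retail store uses its cheapest among the chosen.
{D3, D4, D6}: C1→D4 5·17=85, C2→D3 7·16=112, C3→D6 2·19=38, C4→D6 3·14=42, C5→D3 3·17=51, C6→D3 2·14=28, C7→D3 3·16=48, C8→D6 5·7=35. Service cost 439.
{D3, D5, D6}: service cost 459
{D2, D4, D6}: service cost 486
Among all 20 size-3 choices, {D3, D4, D6} is lowest.

Choose D3, D4 and D6; total service cost 439.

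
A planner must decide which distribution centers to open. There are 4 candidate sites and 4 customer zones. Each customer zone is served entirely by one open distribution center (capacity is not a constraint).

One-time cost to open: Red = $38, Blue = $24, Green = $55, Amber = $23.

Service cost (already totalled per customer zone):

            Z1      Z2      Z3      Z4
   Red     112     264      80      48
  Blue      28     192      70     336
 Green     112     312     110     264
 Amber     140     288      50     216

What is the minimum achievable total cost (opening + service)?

Minimum total cost: 400

For any fixed open set, each customer zone goes to its cheapest open site; total = fixed + service.
{Red, Blue}: Z1→Blue 28, Z2→Blue 192, Z3→Blue 70, Z4→Red 48. Service 338; fixed 62; total 400.
{Red, Blue, Amber}: service 318 + fixed 85 = 403
{Red, Blue, Green}: Z1→Blue 28, Z2→Blue 192, Z3→Blue 70, Z4→Red 48. Service 338; fixed 117; total 455.
{Red, Blue, Green, Amber}: Z1→Blue 28, Z2→Blue 192, Z3→Amber 50, Z4→Red 48. Service 318; fixed 140; total 458.
No other subset beats 400.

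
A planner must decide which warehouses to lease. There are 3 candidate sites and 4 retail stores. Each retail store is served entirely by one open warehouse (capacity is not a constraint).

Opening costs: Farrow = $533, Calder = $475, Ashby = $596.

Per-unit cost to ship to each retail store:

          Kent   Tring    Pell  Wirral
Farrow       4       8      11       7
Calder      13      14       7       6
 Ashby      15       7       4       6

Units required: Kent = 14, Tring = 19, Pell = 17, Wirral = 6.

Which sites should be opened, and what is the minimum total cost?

For any fixed open set, each retail store goes to its cheapest open site; total = fixed + service.
{Farrow}: Kent→Farrow 4·14=56, Tring→Farrow 8·19=152, Pell→Farrow 11·17=187, Wirral→Farrow 7·6=42. Service 437; fixed 533; total 970.
{Ashby}: Kent→Ashby 15·14=210, Tring→Ashby 7·19=133, Pell→Ashby 4·17=68, Wirral→Ashby 6·6=36. Service 447; fixed 596; total 1043.
{Calder}: service 603 + fixed 475 = 1078
{Farrow, Calder, Ashby}: service 293 + fixed 1604 = 1897
No other subset beats 970.

Open Farrow only; minimum total cost 970.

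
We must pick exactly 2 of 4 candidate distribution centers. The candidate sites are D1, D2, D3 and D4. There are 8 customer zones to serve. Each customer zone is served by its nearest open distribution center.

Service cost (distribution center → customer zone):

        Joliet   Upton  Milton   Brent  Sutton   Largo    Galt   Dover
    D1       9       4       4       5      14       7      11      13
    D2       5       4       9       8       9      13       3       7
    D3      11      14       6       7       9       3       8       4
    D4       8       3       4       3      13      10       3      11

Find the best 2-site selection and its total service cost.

With exactly 2 open, each customer zone uses its cheapest among the chosen.
{D3, D4}: Joliet→D4 8, Upton→D4 3, Milton→D4 4, Brent→D4 3, Sutton→D3 9, Largo→D3 3, Galt→D4 3, Dover→D3 4. Service cost 37.
{D2, D3}: service cost 41
{D1, D2}: service cost 44
Among all 6 size-2 choices, {D3, D4} is lowest.

Choose D3 and D4; total service cost 37.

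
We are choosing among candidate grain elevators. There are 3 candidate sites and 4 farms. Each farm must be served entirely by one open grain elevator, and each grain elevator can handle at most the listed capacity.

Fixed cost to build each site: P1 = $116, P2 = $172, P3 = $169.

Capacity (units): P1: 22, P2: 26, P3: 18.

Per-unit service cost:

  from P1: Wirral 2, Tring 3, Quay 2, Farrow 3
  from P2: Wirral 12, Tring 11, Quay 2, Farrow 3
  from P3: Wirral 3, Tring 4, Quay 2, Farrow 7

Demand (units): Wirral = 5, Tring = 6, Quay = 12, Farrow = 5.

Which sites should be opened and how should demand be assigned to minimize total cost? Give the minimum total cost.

Open {P1, P3}: Wirral→P1 2·5=10, Tring→P1 3·6=18, Quay→P3 2·12=24, Farrow→P1 3·5=15.
Loads: P1 carries 16/22, P3 carries 12/18. Service 67; fixed 285; total 352.
Next best feasible plan costs 355.

Minimum total cost: 352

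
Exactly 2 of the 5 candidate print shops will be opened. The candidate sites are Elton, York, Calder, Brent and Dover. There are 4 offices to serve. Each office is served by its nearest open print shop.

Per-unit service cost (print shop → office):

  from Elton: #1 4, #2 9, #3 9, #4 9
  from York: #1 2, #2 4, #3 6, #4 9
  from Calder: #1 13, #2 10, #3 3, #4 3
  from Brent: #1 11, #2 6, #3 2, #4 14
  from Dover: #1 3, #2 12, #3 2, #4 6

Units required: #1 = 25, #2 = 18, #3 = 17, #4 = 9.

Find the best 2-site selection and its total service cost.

Choose York and Calder; total service cost 200.

With exactly 2 open, each office uses its cheapest among the chosen.
{York, Calder}: #1→York 2·25=50, #2→York 4·18=72, #3→Calder 3·17=51, #4→Calder 3·9=27. Service cost 200.
{York, Dover}: service cost 210
{York, Brent}: service cost 237
Among all 10 size-2 choices, {York, Calder} is lowest.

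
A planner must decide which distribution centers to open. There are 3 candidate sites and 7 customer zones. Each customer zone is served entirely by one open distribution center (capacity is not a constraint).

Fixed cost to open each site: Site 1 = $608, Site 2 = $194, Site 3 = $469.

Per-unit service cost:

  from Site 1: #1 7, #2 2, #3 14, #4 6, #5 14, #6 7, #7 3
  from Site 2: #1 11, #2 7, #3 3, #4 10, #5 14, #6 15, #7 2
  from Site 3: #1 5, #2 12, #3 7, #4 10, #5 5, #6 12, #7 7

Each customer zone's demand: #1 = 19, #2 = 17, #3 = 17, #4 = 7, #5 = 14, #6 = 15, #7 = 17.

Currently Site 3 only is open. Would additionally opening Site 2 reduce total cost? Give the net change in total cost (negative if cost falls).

Yes — net change −44 (cost falls by 44).

Current service cost with {Site 3}: 857.
Adding Site 2: each customer zone re-picks its cheapest; new service cost 619, saving 238.
Extra fixed cost: 194. Net change = 194 − 238 = -44.
(Totals: 1326 → 1282.)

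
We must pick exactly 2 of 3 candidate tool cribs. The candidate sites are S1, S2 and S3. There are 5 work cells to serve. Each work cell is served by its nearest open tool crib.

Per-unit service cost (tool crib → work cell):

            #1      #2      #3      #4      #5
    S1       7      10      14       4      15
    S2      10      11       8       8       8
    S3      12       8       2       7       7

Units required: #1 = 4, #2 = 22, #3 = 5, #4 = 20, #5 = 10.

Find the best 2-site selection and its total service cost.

With exactly 2 open, each work cell uses its cheapest among the chosen.
{S1, S3}: #1→S1 7·4=28, #2→S3 8·22=176, #3→S3 2·5=10, #4→S1 4·20=80, #5→S3 7·10=70. Service cost 364.
{S2, S3}: service cost 436
{S1, S2}: service cost 448
Among all 3 size-2 choices, {S1, S3} is lowest.

Choose S1 and S3; total service cost 364.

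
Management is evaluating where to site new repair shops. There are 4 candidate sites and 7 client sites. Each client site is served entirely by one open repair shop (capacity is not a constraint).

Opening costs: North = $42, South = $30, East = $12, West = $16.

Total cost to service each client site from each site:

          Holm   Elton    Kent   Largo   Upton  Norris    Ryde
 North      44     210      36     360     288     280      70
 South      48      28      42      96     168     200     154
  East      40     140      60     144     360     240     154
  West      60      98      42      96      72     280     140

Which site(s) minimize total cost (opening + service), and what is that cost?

For any fixed open set, each client site goes to its cheapest open site; total = fixed + service.
{North, South, West}: Holm→North 44, Elton→South 28, Kent→North 36, Largo→South 96, Upton→West 72, Norris→South 200, Ryde→North 70. Service 546; fixed 88; total 634.
{North, South, East, West}: service 542 + fixed 100 = 642
{South, West}: Holm→South 48, Elton→South 28, Kent→South 42, Largo→South 96, Upton→West 72, Norris→South 200, Ryde→West 140. Service 626; fixed 46; total 672.
{East}: service 1138 + fixed 12 = 1150
No other subset beats 634.

Open North, South and West; minimum total cost 634.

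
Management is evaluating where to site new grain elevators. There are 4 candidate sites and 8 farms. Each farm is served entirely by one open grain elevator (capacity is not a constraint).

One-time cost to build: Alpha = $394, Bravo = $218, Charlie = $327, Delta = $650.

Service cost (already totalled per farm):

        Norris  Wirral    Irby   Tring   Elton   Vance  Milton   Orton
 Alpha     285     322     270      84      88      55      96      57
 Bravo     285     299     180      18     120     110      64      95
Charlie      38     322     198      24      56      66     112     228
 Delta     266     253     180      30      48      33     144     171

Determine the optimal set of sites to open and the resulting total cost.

Open Bravo and Charlie; minimum total cost 1361.

For any fixed open set, each farm goes to its cheapest open site; total = fixed + service.
{Bravo, Charlie}: Norris→Charlie 38, Wirral→Bravo 299, Irby→Bravo 180, Tring→Bravo 18, Elton→Charlie 56, Vance→Charlie 66, Milton→Bravo 64, Orton→Bravo 95. Service 816; fixed 545; total 1361.
{Charlie}: Norris→Charlie 38, Wirral→Charlie 322, Irby→Charlie 198, Tring→Charlie 24, Elton→Charlie 56, Vance→Charlie 66, Milton→Charlie 112, Orton→Charlie 228. Service 1044; fixed 327; total 1371.
{Bravo}: Norris→Bravo 285, Wirral→Bravo 299, Irby→Bravo 180, Tring→Bravo 18, Elton→Bravo 120, Vance→Bravo 110, Milton→Bravo 64, Orton→Bravo 95. Service 1171; fixed 218; total 1389.
{Alpha, Bravo, Charlie, Delta}: service 691 + fixed 1589 = 2280
No other subset beats 1361.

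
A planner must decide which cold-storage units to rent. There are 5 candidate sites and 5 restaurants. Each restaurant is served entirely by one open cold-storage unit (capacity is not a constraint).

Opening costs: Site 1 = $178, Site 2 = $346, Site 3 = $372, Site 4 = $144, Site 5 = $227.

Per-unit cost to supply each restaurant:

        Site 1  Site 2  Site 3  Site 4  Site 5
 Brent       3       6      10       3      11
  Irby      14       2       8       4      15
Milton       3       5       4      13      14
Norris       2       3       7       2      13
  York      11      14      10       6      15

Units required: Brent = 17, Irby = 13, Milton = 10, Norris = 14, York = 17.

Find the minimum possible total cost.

Minimum total cost: 507

For any fixed open set, each restaurant goes to its cheapest open site; total = fixed + service.
{Site 4}: Brent→Site 4 3·17=51, Irby→Site 4 4·13=52, Milton→Site 4 13·10=130, Norris→Site 4 2·14=28, York→Site 4 6·17=102. Service 363; fixed 144; total 507.
{Site 1, Site 4}: service 263 + fixed 322 = 585
{Site 1}: Brent→Site 1 3·17=51, Irby→Site 1 14·13=182, Milton→Site 1 3·10=30, Norris→Site 1 2·14=28, York→Site 1 11·17=187. Service 478; fixed 178; total 656.
{Site 1, Site 2, Site 3, Site 4, Site 5}: service 237 + fixed 1267 = 1504
No other subset beats 507.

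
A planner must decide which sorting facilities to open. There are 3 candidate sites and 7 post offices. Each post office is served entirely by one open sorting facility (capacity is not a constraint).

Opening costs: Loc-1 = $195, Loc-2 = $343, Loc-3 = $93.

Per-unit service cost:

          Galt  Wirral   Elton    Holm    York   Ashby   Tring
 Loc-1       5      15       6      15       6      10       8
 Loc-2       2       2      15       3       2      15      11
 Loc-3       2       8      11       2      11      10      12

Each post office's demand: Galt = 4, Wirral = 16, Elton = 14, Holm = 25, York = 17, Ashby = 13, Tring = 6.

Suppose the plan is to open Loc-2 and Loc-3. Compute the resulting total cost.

Each post office is assigned to its cheapest site among the open ones.
{Loc-2, Loc-3}: Galt→Loc-2 2·4=8, Wirral→Loc-2 2·16=32, Elton→Loc-3 11·14=154, Holm→Loc-3 2·25=50, York→Loc-2 2·17=34, Ashby→Loc-3 10·13=130, Tring→Loc-2 11·6=66. Service 474; fixed 436; total 910.

Total cost: 910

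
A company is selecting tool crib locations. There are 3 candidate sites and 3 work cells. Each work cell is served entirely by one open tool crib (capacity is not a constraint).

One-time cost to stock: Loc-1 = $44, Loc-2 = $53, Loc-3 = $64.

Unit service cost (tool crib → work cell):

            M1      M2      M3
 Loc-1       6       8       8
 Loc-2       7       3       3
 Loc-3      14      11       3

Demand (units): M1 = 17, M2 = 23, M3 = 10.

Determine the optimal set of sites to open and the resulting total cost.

Open Loc-2 only; minimum total cost 271.

For any fixed open set, each work cell goes to its cheapest open site; total = fixed + service.
{Loc-2}: M1→Loc-2 7·17=119, M2→Loc-2 3·23=69, M3→Loc-2 3·10=30. Service 218; fixed 53; total 271.
{Loc-1, Loc-2}: service 201 + fixed 97 = 298
{Loc-2, Loc-3}: service 218 + fixed 117 = 335
{Loc-1, Loc-2, Loc-3}: service 201 + fixed 161 = 362
No other subset beats 271.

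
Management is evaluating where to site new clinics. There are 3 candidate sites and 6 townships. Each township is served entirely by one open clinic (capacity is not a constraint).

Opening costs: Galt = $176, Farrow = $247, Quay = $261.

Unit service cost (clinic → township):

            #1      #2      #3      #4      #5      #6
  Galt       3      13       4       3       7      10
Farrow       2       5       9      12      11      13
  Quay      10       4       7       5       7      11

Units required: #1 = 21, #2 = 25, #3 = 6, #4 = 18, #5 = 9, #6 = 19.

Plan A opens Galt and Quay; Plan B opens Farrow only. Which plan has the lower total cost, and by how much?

Plan A is cheaper by 99.

Plan A: {Galt, Quay}: #1→Galt 3·21=63, #2→Quay 4·25=100, #3→Galt 4·6=24, #4→Galt 3·18=54, #5→Galt 7·9=63, #6→Galt 10·19=190. Service 494; fixed 437; total 931.
Plan B: {Farrow}: #1→Farrow 2·21=42, #2→Farrow 5·25=125, #3→Farrow 9·6=54, #4→Farrow 12·18=216, #5→Farrow 11·9=99, #6→Farrow 13·19=247. Service 783; fixed 247; total 1030.
Difference: |931 − 1030| = 99.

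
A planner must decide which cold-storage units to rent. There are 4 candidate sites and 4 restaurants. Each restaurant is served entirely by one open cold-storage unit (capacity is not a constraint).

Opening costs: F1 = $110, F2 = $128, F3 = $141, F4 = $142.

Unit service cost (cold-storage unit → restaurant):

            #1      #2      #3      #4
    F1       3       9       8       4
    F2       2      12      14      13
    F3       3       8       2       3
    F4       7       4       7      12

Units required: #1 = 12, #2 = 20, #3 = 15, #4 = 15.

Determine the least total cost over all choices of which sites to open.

For any fixed open set, each restaurant goes to its cheapest open site; total = fixed + service.
{F3}: #1→F3 3·12=36, #2→F3 8·20=160, #3→F3 2·15=30, #4→F3 3·15=45. Service 271; fixed 141; total 412.
{F3, F4}: service 191 + fixed 283 = 474
{F1}: service 396 + fixed 110 = 506
{F1, F2, F3, F4}: #1→F2 2·12=24, #2→F4 4·20=80, #3→F3 2·15=30, #4→F3 3·15=45. Service 179; fixed 521; total 700.
No other subset beats 412.

Minimum total cost: 412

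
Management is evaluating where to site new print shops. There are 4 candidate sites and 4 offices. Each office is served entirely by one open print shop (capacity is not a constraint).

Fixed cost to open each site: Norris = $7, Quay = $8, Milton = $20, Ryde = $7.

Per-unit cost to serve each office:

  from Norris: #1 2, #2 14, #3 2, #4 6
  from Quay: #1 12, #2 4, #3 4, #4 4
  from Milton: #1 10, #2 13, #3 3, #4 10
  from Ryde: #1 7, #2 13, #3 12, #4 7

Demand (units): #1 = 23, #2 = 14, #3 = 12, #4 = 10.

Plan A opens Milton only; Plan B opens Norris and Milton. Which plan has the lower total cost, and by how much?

Plan B is cheaper by 229.

Plan A: {Milton}: #1→Milton 10·23=230, #2→Milton 13·14=182, #3→Milton 3·12=36, #4→Milton 10·10=100. Service 548; fixed 20; total 568.
Plan B: {Norris, Milton}: #1→Norris 2·23=46, #2→Milton 13·14=182, #3→Norris 2·12=24, #4→Norris 6·10=60. Service 312; fixed 27; total 339.
Difference: |568 − 339| = 229.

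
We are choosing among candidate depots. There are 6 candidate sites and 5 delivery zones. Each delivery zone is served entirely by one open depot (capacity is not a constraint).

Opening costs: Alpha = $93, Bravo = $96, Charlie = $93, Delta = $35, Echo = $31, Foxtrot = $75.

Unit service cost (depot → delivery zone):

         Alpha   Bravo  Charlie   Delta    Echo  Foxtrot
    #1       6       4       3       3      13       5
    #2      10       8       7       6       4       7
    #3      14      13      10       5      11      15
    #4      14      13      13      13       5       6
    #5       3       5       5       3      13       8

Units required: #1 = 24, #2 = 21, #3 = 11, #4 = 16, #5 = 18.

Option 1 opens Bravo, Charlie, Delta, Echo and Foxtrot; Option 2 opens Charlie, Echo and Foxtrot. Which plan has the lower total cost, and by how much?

Option 1: {Bravo, Charlie, Delta, Echo, Foxtrot}: #1→Charlie 3·24=72, #2→Echo 4·21=84, #3→Delta 5·11=55, #4→Echo 5·16=80, #5→Delta 3·18=54. Service 345; fixed 330; total 675.
Option 2: {Charlie, Echo, Foxtrot}: #1→Charlie 3·24=72, #2→Echo 4·21=84, #3→Charlie 10·11=110, #4→Echo 5·16=80, #5→Charlie 5·18=90. Service 436; fixed 199; total 635.
Difference: |675 − 635| = 40.

Option 2 is cheaper by 40.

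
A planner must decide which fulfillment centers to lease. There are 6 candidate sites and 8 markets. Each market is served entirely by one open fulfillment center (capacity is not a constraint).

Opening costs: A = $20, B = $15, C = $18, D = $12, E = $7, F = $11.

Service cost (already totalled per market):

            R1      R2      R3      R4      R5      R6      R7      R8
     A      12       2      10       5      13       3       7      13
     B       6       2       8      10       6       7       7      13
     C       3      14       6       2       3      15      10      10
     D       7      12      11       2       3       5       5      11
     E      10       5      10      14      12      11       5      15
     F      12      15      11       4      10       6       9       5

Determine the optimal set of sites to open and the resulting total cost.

Open D and E; minimum total cost 67.

For any fixed open set, each market goes to its cheapest open site; total = fixed + service.
{D, E}: R1→D 7, R2→E 5, R3→E 10, R4→D 2, R5→D 3, R6→D 5, R7→D 5, R8→D 11. Service 48; fixed 19; total 67.
{D}: service 56 + fixed 12 = 68
{B, D}: R1→B 6, R2→B 2, R3→B 8, R4→D 2, R5→D 3, R6→D 5, R7→D 5, R8→D 11. Service 42; fixed 27; total 69.
{A, B, C, D, E, F}: service 29 + fixed 83 = 112
No other subset beats 67.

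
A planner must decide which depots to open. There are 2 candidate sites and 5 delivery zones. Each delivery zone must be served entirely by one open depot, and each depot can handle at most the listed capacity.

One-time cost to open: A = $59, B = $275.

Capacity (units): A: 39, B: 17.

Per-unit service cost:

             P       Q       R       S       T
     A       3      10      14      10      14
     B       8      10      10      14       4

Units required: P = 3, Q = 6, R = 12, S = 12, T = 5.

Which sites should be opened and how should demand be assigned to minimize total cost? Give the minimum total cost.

Open {A}: P→A 3·3=9, Q→A 10·6=60, R→A 14·12=168, S→A 10·12=120, T→A 14·5=70.
Loads: A carries 38/39. Service 427; fixed 59; total 486.
Next best feasible plan costs 663.

Minimum total cost: 486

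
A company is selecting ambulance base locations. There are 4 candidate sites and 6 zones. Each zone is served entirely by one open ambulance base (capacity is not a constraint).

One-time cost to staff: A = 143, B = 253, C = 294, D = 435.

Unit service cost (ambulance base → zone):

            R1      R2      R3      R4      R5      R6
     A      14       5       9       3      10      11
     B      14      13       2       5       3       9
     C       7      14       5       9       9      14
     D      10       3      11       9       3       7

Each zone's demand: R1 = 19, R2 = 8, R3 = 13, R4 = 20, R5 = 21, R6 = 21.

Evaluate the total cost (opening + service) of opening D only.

Each zone is assigned to its cheapest site among the open ones.
{D}: R1→D 10·19=190, R2→D 3·8=24, R3→D 11·13=143, R4→D 9·20=180, R5→D 3·21=63, R6→D 7·21=147. Service 747; fixed 435; total 1182.

Total cost: 1182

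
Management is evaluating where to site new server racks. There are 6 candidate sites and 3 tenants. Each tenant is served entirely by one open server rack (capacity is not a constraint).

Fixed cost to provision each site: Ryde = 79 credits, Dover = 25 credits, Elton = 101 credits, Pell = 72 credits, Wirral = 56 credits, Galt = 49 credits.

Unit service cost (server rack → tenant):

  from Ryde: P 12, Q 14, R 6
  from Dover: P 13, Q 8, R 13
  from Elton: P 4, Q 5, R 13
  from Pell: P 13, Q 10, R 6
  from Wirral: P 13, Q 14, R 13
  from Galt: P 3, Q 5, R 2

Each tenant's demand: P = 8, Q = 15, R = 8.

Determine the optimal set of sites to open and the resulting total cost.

Open Galt only; minimum total cost 164.

For any fixed open set, each tenant goes to its cheapest open site; total = fixed + service.
{Galt}: P→Galt 3·8=24, Q→Galt 5·15=75, R→Galt 2·8=16. Service 115; fixed 49; total 164.
{Dover, Galt}: service 115 + fixed 74 = 189
{Wirral, Galt}: service 115 + fixed 105 = 220
{Ryde, Dover, Elton, Pell, Wirral, Galt}: service 115 + fixed 382 = 497
No other subset beats 164.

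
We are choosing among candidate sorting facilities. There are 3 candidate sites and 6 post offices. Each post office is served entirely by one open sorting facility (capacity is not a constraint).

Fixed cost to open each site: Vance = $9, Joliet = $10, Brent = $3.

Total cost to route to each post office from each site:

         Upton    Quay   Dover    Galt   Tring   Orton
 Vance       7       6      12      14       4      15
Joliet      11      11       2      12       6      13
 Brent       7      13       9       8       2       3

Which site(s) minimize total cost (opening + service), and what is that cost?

Open Brent only; minimum total cost 45.

For any fixed open set, each post office goes to its cheapest open site; total = fixed + service.
{Brent}: Upton→Brent 7, Quay→Brent 13, Dover→Brent 9, Galt→Brent 8, Tring→Brent 2, Orton→Brent 3. Service 42; fixed 3; total 45.
{Joliet, Brent}: service 33 + fixed 13 = 46
{Vance, Brent}: service 35 + fixed 12 = 47
{Vance, Joliet, Brent}: service 28 + fixed 22 = 50
(All 7 nonempty subsets were checked; Brent only is lowest.)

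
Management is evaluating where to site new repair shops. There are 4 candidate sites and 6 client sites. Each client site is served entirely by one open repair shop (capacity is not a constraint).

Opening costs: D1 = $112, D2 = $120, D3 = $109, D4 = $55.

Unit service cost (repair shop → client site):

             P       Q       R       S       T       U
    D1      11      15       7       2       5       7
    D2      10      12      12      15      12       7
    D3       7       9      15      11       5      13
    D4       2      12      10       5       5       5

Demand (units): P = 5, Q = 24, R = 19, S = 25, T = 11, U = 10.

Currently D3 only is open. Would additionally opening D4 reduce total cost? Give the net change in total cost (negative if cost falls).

Yes — net change −295 (cost falls by 295).

Current service cost with {D3}: 996.
Adding D4: each client site re-picks its cheapest; new service cost 646, saving 350.
Extra fixed cost: 55. Net change = 55 − 350 = -295.
(Totals: 1105 → 810.)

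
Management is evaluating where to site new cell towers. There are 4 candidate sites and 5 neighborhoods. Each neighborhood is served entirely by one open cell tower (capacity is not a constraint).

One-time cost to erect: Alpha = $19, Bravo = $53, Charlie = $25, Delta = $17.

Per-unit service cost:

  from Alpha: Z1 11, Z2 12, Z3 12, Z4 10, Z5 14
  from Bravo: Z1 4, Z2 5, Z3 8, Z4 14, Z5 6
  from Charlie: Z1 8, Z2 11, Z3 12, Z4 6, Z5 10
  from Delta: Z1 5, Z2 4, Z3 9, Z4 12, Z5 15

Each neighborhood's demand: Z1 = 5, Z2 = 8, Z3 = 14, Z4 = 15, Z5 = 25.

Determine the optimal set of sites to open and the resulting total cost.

For any fixed open set, each neighborhood goes to its cheapest open site; total = fixed + service.
{Bravo, Charlie}: Z1→Bravo 4·5=20, Z2→Bravo 5·8=40, Z3→Bravo 8·14=112, Z4→Charlie 6·15=90, Z5→Bravo 6·25=150. Service 412; fixed 78; total 490.
{Bravo, Charlie, Delta}: service 404 + fixed 95 = 499
{Alpha, Bravo, Charlie}: service 412 + fixed 97 = 509
{Alpha, Bravo, Charlie, Delta}: service 404 + fixed 114 = 518
No other subset beats 490.

Open Bravo and Charlie; minimum total cost 490.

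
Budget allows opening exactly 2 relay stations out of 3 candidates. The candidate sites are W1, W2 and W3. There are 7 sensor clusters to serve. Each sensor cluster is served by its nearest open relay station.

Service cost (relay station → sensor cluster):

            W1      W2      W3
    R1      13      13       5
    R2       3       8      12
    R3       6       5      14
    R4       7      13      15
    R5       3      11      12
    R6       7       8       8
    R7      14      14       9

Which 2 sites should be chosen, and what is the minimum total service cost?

With exactly 2 open, each sensor cluster uses its cheapest among the chosen.
{W1, W3}: R1→W3 5, R2→W1 3, R3→W1 6, R4→W1 7, R5→W1 3, R6→W1 7, R7→W3 9. Service cost 40.
{W1, W2}: service cost 52
{W2, W3}: service cost 59
Among all 3 size-2 choices, {W1, W3} is lowest.

Choose W1 and W3; total service cost 40.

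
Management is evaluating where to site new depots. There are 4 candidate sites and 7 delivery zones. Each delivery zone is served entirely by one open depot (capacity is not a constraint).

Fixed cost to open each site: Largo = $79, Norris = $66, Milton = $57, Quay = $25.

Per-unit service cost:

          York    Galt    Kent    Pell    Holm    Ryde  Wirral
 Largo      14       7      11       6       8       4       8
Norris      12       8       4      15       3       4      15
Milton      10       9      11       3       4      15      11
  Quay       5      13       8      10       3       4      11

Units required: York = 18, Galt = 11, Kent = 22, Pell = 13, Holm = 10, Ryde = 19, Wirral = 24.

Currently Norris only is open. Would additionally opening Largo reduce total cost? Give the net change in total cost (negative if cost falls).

Yes — net change −217 (cost falls by 217).

Current service cost with {Norris}: 1053.
Adding Largo: each delivery zone re-picks its cheapest; new service cost 757, saving 296.
Extra fixed cost: 79. Net change = 79 − 296 = -217.
(Totals: 1119 → 902.)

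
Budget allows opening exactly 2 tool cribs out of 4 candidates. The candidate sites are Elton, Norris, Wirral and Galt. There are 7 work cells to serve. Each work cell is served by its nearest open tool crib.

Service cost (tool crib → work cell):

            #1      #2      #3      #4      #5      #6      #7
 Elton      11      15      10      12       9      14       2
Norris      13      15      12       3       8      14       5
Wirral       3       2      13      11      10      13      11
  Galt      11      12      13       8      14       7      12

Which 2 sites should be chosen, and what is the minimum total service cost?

With exactly 2 open, each work cell uses its cheapest among the chosen.
{Norris, Wirral}: #1→Wirral 3, #2→Wirral 2, #3→Norris 12, #4→Norris 3, #5→Norris 8, #6→Wirral 13, #7→Norris 5. Service cost 46.
{Elton, Wirral}: service cost 50
{Wirral, Galt}: service cost 54
Among all 6 size-2 choices, {Norris, Wirral} is lowest.

Choose Norris and Wirral; total service cost 46.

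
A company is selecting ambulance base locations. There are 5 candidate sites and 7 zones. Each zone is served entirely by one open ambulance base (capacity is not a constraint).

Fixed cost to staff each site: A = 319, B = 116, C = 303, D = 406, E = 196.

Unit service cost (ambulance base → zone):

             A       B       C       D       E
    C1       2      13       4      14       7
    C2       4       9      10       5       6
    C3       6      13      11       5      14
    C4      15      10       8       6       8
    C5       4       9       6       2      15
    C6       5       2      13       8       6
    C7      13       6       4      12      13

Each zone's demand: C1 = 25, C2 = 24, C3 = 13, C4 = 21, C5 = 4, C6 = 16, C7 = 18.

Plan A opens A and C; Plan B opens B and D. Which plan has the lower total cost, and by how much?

Plan A is cheaper by 124.

Plan A: {A, C}: C1→A 2·25=50, C2→A 4·24=96, C3→A 6·13=78, C4→C 8·21=168, C5→A 4·4=16, C6→A 5·16=80, C7→C 4·18=72. Service 560; fixed 622; total 1182.
Plan B: {B, D}: C1→B 13·25=325, C2→D 5·24=120, C3→D 5·13=65, C4→D 6·21=126, C5→D 2·4=8, C6→B 2·16=32, C7→B 6·18=108. Service 784; fixed 522; total 1306.
Difference: |1182 − 1306| = 124.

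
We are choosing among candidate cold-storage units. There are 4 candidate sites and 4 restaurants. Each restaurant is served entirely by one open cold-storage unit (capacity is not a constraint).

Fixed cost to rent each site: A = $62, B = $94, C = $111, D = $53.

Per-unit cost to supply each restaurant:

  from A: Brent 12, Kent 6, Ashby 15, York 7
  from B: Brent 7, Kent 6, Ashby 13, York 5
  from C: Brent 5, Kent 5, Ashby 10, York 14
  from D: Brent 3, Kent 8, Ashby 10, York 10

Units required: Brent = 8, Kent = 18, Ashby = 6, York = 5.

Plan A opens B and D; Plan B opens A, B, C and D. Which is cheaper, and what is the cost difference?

Plan A is cheaper by 155.

Plan A: {B, D}: Brent→D 3·8=24, Kent→B 6·18=108, Ashby→D 10·6=60, York→B 5·5=25. Service 217; fixed 147; total 364.
Plan B: {A, B, C, D}: Brent→D 3·8=24, Kent→C 5·18=90, Ashby→C 10·6=60, York→B 5·5=25. Service 199; fixed 320; total 519.
Difference: |364 − 519| = 155.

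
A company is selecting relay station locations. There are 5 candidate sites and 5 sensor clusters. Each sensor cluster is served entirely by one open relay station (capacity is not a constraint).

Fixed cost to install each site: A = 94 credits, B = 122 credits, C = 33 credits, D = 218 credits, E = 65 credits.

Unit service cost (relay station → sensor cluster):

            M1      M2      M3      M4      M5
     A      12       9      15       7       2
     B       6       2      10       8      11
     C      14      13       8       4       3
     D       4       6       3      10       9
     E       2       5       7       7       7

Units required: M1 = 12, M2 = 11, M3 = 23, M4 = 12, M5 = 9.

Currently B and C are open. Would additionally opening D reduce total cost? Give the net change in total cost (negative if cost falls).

Current service cost with {B, C}: 353.
Adding D: each sensor cluster re-picks its cheapest; new service cost 214, saving 139.
Extra fixed cost: 218. Net change = 218 − 139 = 79.
(Totals: 508 → 587.)

No — net change +79 (cost rises by 79).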